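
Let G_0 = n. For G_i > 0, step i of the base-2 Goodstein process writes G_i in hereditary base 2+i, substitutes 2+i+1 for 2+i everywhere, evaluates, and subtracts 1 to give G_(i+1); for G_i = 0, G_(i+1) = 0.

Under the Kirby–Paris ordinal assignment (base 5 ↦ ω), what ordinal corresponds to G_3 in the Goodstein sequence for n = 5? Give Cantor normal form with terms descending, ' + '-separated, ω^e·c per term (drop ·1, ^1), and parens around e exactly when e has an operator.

i=0: 5 = 2^2 + 1 (b=2); 2→3: 3^3 + 1 = 28; 28−1 = 27
i=1: 27 = 3^3 (b=3); 3→4: 4^4 = 256; 256−1 = 255
i=2: 255 = 3·4^3 + 3·4^2 + 3·4 + 3 (b=4); 4→5: 3·5^3 + 3·5^2 + 3·5 + 3 = 468; 468−1 = 467
i=3: 467 = 3·5^3 + 3·5^2 + 3·5 + 2 (b=5); 5→6: 3·6^3 + 3·6^2 + 3·6 + 2 = 776; 776−1 = 775

ω^3·3 + ω^2·3 + ω·3 + 2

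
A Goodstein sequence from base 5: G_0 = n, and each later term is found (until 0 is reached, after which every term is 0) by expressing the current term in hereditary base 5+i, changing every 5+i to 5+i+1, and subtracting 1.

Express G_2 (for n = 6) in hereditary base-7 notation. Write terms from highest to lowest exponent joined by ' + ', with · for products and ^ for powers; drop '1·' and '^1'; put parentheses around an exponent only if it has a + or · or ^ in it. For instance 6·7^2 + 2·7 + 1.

6

base 5: 6 = 5 + 1; at 6: 6 + 1 = 7; next = 6
base 6: 6 = 6; at 7: 7 = 7; next = 6
base 7: 6 = 6; at 8: 6 = 6; next = 5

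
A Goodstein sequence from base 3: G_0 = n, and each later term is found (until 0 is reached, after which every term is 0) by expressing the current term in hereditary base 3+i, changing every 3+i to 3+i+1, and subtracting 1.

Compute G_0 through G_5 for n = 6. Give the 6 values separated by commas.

base 3: 6 = 2·3; at 4: 2·4 = 8; next = 7
base 4: 7 = 4 + 3; at 5: 5 + 3 = 8; next = 7
base 5: 7 = 5 + 2; at 6: 6 + 2 = 8; next = 7
base 6: 7 = 6 + 1; at 7: 7 + 1 = 8; next = 7
base 7: 7 = 7; at 8: 8 = 8; next = 7

6, 7, 7, 7, 7, 7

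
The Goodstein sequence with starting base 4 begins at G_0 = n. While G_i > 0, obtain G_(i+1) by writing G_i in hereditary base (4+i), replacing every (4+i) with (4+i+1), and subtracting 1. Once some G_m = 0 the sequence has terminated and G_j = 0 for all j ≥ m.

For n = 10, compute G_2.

base 4: 10 = 2·4 + 2; at 5: 2·5 + 2 = 12; next = 11
base 5: 11 = 2·5 + 1; at 6: 2·6 + 1 = 13; next = 12
base 6: 12 = 2·6; at 7: 2·7 = 14; next = 13

12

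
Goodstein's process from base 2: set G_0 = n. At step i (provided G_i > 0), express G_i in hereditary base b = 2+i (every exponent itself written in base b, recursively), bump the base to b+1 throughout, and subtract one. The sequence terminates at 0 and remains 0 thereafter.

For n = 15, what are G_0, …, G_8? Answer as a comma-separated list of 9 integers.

15 —HB2→ 2^(2 + 1) + 2^2 + 2 + 1 —bump→ 3^(3 + 1) + 3^3 + 3 + 1 = 112 —(−1)→ 111
111 —HB3→ 3^(3 + 1) + 3^3 + 3 —bump→ 4^(4 + 1) + 4^4 + 4 = 1284 —(−1)→ 1283
1283 —HB4→ 4^(4 + 1) + 4^4 + 3 —bump→ 5^(5 + 1) + 5^5 + 3 = 18753 —(−1)→ 18752
18752 —HB5→ 5^(5 + 1) + 5^5 + 2 —bump→ 6^(6 + 1) + 6^6 + 2 = 326594 —(−1)→ 326593
326593 —HB6→ 6^(6 + 1) + 6^6 + 1 —bump→ 7^(7 + 1) + 7^7 + 1 = 6588345 —(−1)→ 6588344
6588344 —HB7→ 7^(7 + 1) + 7^7 —bump→ 8^(8 + 1) + 8^8 = 150994944 —(−1)→ 150994943
150994943 —HB8→ 8^(8 + 1) + 7·8^7 + 7·8^6 + 7·8^5 + 7·8^4 + 7·8^3 + 7·8^2 + 7·8 + 7 —bump→ 9^(9 + 1) + 7·9^7 + 7·9^6 + 7·9^5 + 7·9^4 + 7·9^3 + 7·9^2 + 7·9 + 7 = 3524450281 —(−1)→ 3524450280
3524450280 —HB9→ 9^(9 + 1) + 7·9^7 + 7·9^6 + 7·9^5 + 7·9^4 + 7·9^3 + 7·9^2 + 7·9 + 6 —bump→ 10^(10 + 1) + 7·10^7 + 7·10^6 + 7·10^5 + 7·10^4 + 7·10^3 + 7·10^2 + 7·10 + 6 = 100077777776 —(−1)→ 100077777775

15, 111, 1283, 18752, 326593, 6588344, 150994943, 3524450280, 100077777775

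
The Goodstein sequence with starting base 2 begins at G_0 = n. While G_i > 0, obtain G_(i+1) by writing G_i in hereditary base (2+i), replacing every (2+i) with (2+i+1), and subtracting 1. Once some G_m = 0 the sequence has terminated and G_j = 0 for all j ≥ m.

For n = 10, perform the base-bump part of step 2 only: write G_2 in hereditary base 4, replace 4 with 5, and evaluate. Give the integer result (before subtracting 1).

G_0=10  [base 2] 2^(2 + 1) + 2  →[2↦3]→  3^(3 + 1) + 3 = 84  −1 ⇒ G_1=83
G_1=83  [base 3] 3^(3 + 1) + 2  →[3↦4]→  4^(4 + 1) + 2 = 1026  −1 ⇒ G_2=1025
G_2=1025  [base 4] 4^(4 + 1) + 1  →[4↦5]→  5^(5 + 1) + 1 = 15626  −1 ⇒ G_3=15625

15626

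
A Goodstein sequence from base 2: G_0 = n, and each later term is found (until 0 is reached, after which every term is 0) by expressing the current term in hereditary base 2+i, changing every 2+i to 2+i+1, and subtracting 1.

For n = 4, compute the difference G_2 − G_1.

15

G_0=4  [base 2] 2^2  →[2↦3]→  3^3 = 27  −1 ⇒ G_1=26
G_1=26  [base 3] 2·3^2 + 2·3 + 2  →[3↦4]→  2·4^2 + 2·4 + 2 = 42  −1 ⇒ G_2=41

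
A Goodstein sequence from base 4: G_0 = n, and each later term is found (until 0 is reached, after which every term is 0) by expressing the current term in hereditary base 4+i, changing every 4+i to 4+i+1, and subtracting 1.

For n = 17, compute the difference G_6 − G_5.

4

(0) 17|_4 = 4^2 + 1 ↦ 5^2 + 1|_5 = 26 ⇒ 25
(1) 25|_5 = 5^2 ↦ 6^2|_6 = 36 ⇒ 35
(2) 35|_6 = 5·6 + 5 ↦ 5·7 + 5|_7 = 40 ⇒ 39
(3) 39|_7 = 5·7 + 4 ↦ 5·8 + 4|_8 = 44 ⇒ 43
(4) 43|_8 = 5·8 + 3 ↦ 5·9 + 3|_9 = 48 ⇒ 47
(5) 47|_9 = 5·9 + 2 ↦ 5·10 + 2|_10 = 52 ⇒ 51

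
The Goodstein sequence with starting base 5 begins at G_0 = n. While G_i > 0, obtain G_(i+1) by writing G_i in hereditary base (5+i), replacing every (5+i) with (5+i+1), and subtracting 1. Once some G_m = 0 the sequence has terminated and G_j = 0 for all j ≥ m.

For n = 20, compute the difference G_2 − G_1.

i=0: 20 = 4·5 (b=5); 5→6: 4·6 = 24; 24−1 = 23
i=1: 23 = 3·6 + 5 (b=6); 6→7: 3·7 + 5 = 26; 26−1 = 25

2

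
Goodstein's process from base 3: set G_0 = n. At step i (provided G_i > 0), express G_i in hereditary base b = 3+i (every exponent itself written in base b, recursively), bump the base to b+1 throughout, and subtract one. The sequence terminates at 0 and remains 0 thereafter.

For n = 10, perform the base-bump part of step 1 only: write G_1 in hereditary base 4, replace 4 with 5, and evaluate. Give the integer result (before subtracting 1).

25

base 3: 10 = 3^2 + 1; at 4: 4^2 + 1 = 17; next = 16
base 4: 16 = 4^2; at 5: 5^2 = 25; next = 24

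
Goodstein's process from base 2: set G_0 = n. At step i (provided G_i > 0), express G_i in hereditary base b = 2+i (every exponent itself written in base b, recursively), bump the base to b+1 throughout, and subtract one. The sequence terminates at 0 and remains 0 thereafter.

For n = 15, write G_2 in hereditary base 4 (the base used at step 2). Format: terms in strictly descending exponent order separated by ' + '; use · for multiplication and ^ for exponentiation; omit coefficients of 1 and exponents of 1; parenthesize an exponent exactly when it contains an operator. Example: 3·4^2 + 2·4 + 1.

4^(4 + 1) + 4^4 + 3

15 —HB2→ 2^(2 + 1) + 2^2 + 2 + 1 —bump→ 3^(3 + 1) + 3^3 + 3 + 1 = 112 —(−1)→ 111
111 —HB3→ 3^(3 + 1) + 3^3 + 3 —bump→ 4^(4 + 1) + 4^4 + 4 = 1284 —(−1)→ 1283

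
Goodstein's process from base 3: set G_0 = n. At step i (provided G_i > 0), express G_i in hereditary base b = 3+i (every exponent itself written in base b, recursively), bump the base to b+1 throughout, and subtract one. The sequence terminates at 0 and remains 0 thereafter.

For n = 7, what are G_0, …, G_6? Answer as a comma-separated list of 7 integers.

step 0: 7 = 2·3 + 1; sub 4 for 3: 2·4 + 1; = 9; G_1 = 9−1 = 8
step 1: 8 = 2·4; sub 5 for 4: 2·5; = 10; G_2 = 10−1 = 9
step 2: 9 = 5 + 4; sub 6 for 5: 6 + 4; = 10; G_3 = 10−1 = 9
step 3: 9 = 6 + 3; sub 7 for 6: 7 + 3; = 10; G_4 = 10−1 = 9
step 4: 9 = 7 + 2; sub 8 for 7: 8 + 2; = 10; G_5 = 10−1 = 9
step 5: 9 = 8 + 1; sub 9 for 8: 9 + 1; = 10; G_6 = 10−1 = 9

7, 8, 9, 9, 9, 9, 9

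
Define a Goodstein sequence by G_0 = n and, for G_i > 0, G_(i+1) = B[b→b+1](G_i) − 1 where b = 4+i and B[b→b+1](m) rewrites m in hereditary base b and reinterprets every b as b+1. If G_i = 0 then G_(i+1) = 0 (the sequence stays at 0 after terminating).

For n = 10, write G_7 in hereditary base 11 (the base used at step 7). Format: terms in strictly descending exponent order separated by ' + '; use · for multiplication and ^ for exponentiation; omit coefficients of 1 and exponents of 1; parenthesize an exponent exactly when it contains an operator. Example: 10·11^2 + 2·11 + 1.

11 + 2

(0) 10|_4 = 2·4 + 2 ↦ 2·5 + 2|_5 = 12 ⇒ 11
(1) 11|_5 = 2·5 + 1 ↦ 2·6 + 1|_6 = 13 ⇒ 12
(2) 12|_6 = 2·6 ↦ 2·7|_7 = 14 ⇒ 13
(3) 13|_7 = 7 + 6 ↦ 8 + 6|_8 = 14 ⇒ 13
(4) 13|_8 = 8 + 5 ↦ 9 + 5|_9 = 14 ⇒ 13
(5) 13|_9 = 9 + 4 ↦ 10 + 4|_10 = 14 ⇒ 13
(6) 13|_10 = 10 + 3 ↦ 11 + 3|_11 = 14 ⇒ 13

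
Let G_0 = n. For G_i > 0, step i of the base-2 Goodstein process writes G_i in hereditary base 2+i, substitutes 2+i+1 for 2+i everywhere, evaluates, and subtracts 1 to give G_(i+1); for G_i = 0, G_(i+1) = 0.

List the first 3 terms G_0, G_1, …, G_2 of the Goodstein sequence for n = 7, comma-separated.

7, 30, 259

G_0=7  [base 2] 2^2 + 2 + 1  →[2↦3]→  3^3 + 3 + 1 = 31  −1 ⇒ G_1=30
G_1=30  [base 3] 3^3 + 3  →[3↦4]→  4^4 + 4 = 260  −1 ⇒ G_2=259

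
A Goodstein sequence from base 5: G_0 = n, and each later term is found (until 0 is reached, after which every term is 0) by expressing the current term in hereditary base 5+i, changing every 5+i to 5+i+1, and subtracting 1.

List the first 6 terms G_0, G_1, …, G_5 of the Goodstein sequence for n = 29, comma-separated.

29, 39, 51, 65, 81, 99

G_0=29  [base 5] 5^2 + 4  →[5↦6]→  6^2 + 4 = 40  −1 ⇒ G_1=39
G_1=39  [base 6] 6^2 + 3  →[6↦7]→  7^2 + 3 = 52  −1 ⇒ G_2=51
G_2=51  [base 7] 7^2 + 2  →[7↦8]→  8^2 + 2 = 66  −1 ⇒ G_3=65
G_3=65  [base 8] 8^2 + 1  →[8↦9]→  9^2 + 1 = 82  −1 ⇒ G_4=81
G_4=81  [base 9] 9^2  →[9↦10]→  10^2 = 100  −1 ⇒ G_5=99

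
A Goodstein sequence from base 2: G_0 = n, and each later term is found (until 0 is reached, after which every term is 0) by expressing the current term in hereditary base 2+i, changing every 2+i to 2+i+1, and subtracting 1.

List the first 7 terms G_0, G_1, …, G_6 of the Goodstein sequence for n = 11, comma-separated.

11, 84, 1027, 15627, 279937, 5764801, 134217727

G_0 = 11. HB_2(11) = 2^(2 + 1) + 2 + 1. Bump = 85. G_1 = 84.
G_1 = 84. HB_3(84) = 3^(3 + 1) + 3. Bump = 1028. G_2 = 1027.
G_2 = 1027. HB_4(1027) = 4^(4 + 1) + 3. Bump = 15628. G_3 = 15627.
G_3 = 15627. HB_5(15627) = 5^(5 + 1) + 2. Bump = 279938. G_4 = 279937.
G_4 = 279937. HB_6(279937) = 6^(6 + 1) + 1. Bump = 5764802. G_5 = 5764801.
G_5 = 5764801. HB_7(5764801) = 7^(7 + 1). Bump = 134217728. G_6 = 134217727.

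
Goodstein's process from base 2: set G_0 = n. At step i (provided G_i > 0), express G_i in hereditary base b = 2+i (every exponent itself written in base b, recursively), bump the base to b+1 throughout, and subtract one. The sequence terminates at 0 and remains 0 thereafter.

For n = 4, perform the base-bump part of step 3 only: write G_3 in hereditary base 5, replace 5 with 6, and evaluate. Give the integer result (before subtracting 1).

(0) 4|_2 = 2^2 ↦ 3^3|_3 = 27 ⇒ 26
(1) 26|_3 = 2·3^2 + 2·3 + 2 ↦ 2·4^2 + 2·4 + 2|_4 = 42 ⇒ 41
(2) 41|_4 = 2·4^2 + 2·4 + 1 ↦ 2·5^2 + 2·5 + 1|_5 = 61 ⇒ 60
(3) 60|_5 = 2·5^2 + 2·5 ↦ 2·6^2 + 2·6|_6 = 84 ⇒ 83

84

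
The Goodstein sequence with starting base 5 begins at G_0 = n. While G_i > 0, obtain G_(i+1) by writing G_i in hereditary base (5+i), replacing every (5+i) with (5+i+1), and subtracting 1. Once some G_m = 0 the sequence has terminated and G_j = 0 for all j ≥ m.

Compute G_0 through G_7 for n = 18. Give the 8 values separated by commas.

18, 20, 22, 24, 26, 27, 28, 29

18 —HB5→ 3·5 + 3 —bump→ 3·6 + 3 = 21 —(−1)→ 20
20 —HB6→ 3·6 + 2 —bump→ 3·7 + 2 = 23 —(−1)→ 22
22 —HB7→ 3·7 + 1 —bump→ 3·8 + 1 = 25 —(−1)→ 24
24 —HB8→ 3·8 —bump→ 3·9 = 27 —(−1)→ 26
26 —HB9→ 2·9 + 8 —bump→ 2·10 + 8 = 28 —(−1)→ 27
27 —HB10→ 2·10 + 7 —bump→ 2·11 + 7 = 29 —(−1)→ 28
28 —HB11→ 2·11 + 6 —bump→ 2·12 + 6 = 30 —(−1)→ 29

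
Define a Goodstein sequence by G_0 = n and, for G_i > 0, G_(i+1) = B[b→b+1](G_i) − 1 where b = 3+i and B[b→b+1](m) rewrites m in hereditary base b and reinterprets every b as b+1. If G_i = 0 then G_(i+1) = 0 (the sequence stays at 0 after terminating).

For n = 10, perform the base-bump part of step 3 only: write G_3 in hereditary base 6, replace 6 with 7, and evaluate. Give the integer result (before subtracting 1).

31

(0) 10|_3 = 3^2 + 1 ↦ 4^2 + 1|_4 = 17 ⇒ 16
(1) 16|_4 = 4^2 ↦ 5^2|_5 = 25 ⇒ 24
(2) 24|_5 = 4·5 + 4 ↦ 4·6 + 4|_6 = 28 ⇒ 27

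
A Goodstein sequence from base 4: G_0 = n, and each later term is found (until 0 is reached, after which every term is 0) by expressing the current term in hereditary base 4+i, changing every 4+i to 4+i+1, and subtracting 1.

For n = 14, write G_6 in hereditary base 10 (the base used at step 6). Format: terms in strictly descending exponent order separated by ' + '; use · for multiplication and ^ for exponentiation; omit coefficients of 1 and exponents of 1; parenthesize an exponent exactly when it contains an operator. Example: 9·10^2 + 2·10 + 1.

[0] 14 ≡ 3·4 + 2 (base 4). Lift 5: 17. −1: 16.
[1] 16 ≡ 3·5 + 1 (base 5). Lift 6: 19. −1: 18.
[2] 18 ≡ 3·6 (base 6). Lift 7: 21. −1: 20.
[3] 20 ≡ 2·7 + 6 (base 7). Lift 8: 22. −1: 21.
[4] 21 ≡ 2·8 + 5 (base 8). Lift 9: 23. −1: 22.
[5] 22 ≡ 2·9 + 4 (base 9). Lift 10: 24. −1: 23.
[6] 23 ≡ 2·10 + 3 (base 10). Lift 11: 25. −1: 24.

2·10 + 3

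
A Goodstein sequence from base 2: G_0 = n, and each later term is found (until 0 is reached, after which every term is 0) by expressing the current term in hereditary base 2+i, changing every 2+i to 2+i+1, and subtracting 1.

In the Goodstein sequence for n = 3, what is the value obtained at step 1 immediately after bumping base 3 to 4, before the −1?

3 —HB2→ 2 + 1 —bump→ 3 + 1 = 4 —(−1)→ 3
3 —HB3→ 3 —bump→ 4 = 4 —(−1)→ 3

4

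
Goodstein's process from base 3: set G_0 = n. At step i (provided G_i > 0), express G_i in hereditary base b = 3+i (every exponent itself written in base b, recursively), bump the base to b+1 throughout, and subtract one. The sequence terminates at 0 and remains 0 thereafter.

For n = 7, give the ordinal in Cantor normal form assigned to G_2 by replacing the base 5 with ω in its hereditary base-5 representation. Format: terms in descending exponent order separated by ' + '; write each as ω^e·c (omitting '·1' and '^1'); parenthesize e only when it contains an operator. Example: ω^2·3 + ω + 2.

ω + 4

G_0=7  [base 3] 2·3 + 1  →[3↦4]→  2·4 + 1 = 9  −1 ⇒ G_1=8
G_1=8  [base 4] 2·4  →[4↦5]→  2·5 = 10  −1 ⇒ G_2=9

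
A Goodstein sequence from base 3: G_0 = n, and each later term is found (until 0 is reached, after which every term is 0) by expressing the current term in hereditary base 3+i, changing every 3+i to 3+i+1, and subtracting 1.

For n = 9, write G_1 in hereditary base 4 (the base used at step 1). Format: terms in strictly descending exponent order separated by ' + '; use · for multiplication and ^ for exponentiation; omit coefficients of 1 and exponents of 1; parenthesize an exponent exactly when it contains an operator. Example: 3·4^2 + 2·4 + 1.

3·4 + 3

[0] 9 ≡ 3^2 (base 3). Lift 4: 16. −1: 15.
[1] 15 ≡ 3·4 + 3 (base 4). Lift 5: 18. −1: 17.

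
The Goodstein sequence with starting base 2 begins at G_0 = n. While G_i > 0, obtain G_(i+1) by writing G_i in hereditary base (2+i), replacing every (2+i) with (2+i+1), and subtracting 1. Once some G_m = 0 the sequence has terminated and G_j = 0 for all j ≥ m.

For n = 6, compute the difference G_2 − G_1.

(0) 6|_2 = 2^2 + 2 ↦ 3^3 + 3|_3 = 30 ⇒ 29
(1) 29|_3 = 3^3 + 2 ↦ 4^4 + 2|_4 = 258 ⇒ 257

228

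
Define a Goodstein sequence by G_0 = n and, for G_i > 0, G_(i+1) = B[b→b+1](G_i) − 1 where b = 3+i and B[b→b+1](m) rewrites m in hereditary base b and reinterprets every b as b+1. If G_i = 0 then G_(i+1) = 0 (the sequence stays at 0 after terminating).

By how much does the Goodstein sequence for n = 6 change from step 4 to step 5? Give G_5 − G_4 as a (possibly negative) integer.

base 3: 6 = 2·3; at 4: 2·4 = 8; next = 7
base 4: 7 = 4 + 3; at 5: 5 + 3 = 8; next = 7
base 5: 7 = 5 + 2; at 6: 6 + 2 = 8; next = 7
base 6: 7 = 6 + 1; at 7: 7 + 1 = 8; next = 7
base 7: 7 = 7; at 8: 8 = 8; next = 7

0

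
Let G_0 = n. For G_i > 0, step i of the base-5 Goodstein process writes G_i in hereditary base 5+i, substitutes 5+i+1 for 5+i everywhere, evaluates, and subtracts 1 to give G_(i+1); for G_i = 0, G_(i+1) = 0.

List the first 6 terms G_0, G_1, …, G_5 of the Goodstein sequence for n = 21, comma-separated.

(0) 21|_5 = 4·5 + 1 ↦ 4·6 + 1|_6 = 25 ⇒ 24
(1) 24|_6 = 4·6 ↦ 4·7|_7 = 28 ⇒ 27
(2) 27|_7 = 3·7 + 6 ↦ 3·8 + 6|_8 = 30 ⇒ 29
(3) 29|_8 = 3·8 + 5 ↦ 3·9 + 5|_9 = 32 ⇒ 31
(4) 31|_9 = 3·9 + 4 ↦ 3·10 + 4|_10 = 34 ⇒ 33

21, 24, 27, 29, 31, 33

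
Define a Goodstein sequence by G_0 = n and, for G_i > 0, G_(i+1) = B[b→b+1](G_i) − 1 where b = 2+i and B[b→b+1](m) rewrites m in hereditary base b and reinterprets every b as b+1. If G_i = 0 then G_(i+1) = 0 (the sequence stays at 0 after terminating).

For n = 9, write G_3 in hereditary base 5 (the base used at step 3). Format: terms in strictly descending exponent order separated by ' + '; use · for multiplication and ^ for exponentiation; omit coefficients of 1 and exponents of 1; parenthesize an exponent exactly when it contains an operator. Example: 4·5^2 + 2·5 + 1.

[0] 9 ≡ 2^(2 + 1) + 1 (base 2). Lift 3: 82. −1: 81.
[1] 81 ≡ 3^(3 + 1) (base 3). Lift 4: 1024. −1: 1023.
[2] 1023 ≡ 3·4^4 + 3·4^3 + 3·4^2 + 3·4 + 3 (base 4). Lift 5: 9843. −1: 9842.
[3] 9842 ≡ 3·5^5 + 3·5^3 + 3·5^2 + 3·5 + 2 (base 5). Lift 6: 140744. −1: 140743.

3·5^5 + 3·5^3 + 3·5^2 + 3·5 + 2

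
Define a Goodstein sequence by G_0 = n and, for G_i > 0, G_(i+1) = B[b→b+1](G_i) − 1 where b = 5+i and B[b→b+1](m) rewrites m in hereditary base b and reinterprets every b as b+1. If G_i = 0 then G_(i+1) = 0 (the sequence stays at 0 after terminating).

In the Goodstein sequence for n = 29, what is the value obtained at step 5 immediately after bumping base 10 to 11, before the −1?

base 5: 29 = 5^2 + 4; at 6: 6^2 + 4 = 40; next = 39
base 6: 39 = 6^2 + 3; at 7: 7^2 + 3 = 52; next = 51
base 7: 51 = 7^2 + 2; at 8: 8^2 + 2 = 66; next = 65
base 8: 65 = 8^2 + 1; at 9: 9^2 + 1 = 82; next = 81
base 9: 81 = 9^2; at 10: 10^2 = 100; next = 99
base 10: 99 = 9·10 + 9; at 11: 9·11 + 9 = 108; next = 107

108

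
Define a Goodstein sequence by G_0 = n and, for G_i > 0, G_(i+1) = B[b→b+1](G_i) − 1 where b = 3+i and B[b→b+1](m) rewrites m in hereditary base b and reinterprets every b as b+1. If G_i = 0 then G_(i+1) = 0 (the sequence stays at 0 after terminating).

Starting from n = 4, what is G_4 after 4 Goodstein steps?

2

i=0: 4 = 3 + 1 (b=3); 3→4: 4 + 1 = 5; 5−1 = 4
i=1: 4 = 4 (b=4); 4→5: 5 = 5; 5−1 = 4
i=2: 4 = 4 (b=5); 5→6: 4 = 4; 4−1 = 3
i=3: 3 = 3 (b=6); 6→7: 3 = 3; 3−1 = 2
i=4: 2 = 2 (b=7); 7→8: 2 = 2; 2−1 = 1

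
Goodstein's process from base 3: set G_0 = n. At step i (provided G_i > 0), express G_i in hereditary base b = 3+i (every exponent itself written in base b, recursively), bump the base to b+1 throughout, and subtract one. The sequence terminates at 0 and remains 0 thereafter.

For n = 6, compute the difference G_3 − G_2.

0

i=0: 6 = 2·3 (b=3); 3→4: 2·4 = 8; 8−1 = 7
i=1: 7 = 4 + 3 (b=4); 4→5: 5 + 3 = 8; 8−1 = 7
i=2: 7 = 5 + 2 (b=5); 5→6: 6 + 2 = 8; 8−1 = 7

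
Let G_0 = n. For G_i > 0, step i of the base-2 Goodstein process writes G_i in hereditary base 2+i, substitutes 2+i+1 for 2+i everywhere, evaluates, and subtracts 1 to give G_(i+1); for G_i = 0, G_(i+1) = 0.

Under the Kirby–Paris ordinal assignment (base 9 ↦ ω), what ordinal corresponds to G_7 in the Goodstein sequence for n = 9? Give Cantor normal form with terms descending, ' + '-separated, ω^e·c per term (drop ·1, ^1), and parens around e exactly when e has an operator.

G_0=9  [base 2] 2^(2 + 1) + 1  →[2↦3]→  3^(3 + 1) + 1 = 82  −1 ⇒ G_1=81
G_1=81  [base 3] 3^(3 + 1)  →[3↦4]→  4^(4 + 1) = 1024  −1 ⇒ G_2=1023
G_2=1023  [base 4] 3·4^4 + 3·4^3 + 3·4^2 + 3·4 + 3  →[4↦5]→  3·5^5 + 3·5^3 + 3·5^2 + 3·5 + 3 = 9843  −1 ⇒ G_3=9842
G_3=9842  [base 5] 3·5^5 + 3·5^3 + 3·5^2 + 3·5 + 2  →[5↦6]→  3·6^6 + 3·6^3 + 3·6^2 + 3·6 + 2 = 140744  −1 ⇒ G_4=140743
G_4=140743  [base 6] 3·6^6 + 3·6^3 + 3·6^2 + 3·6 + 1  →[6↦7]→  3·7^7 + 3·7^3 + 3·7^2 + 3·7 + 1 = 2471827  −1 ⇒ G_5=2471826
G_5=2471826  [base 7] 3·7^7 + 3·7^3 + 3·7^2 + 3·7  →[7↦8]→  3·8^8 + 3·8^3 + 3·8^2 + 3·8 = 50333400  −1 ⇒ G_6=50333399
G_6=50333399  [base 8] 3·8^8 + 3·8^3 + 3·8^2 + 2·8 + 7  →[8↦9]→  3·9^9 + 3·9^3 + 3·9^2 + 2·9 + 7 = 1162263922  −1 ⇒ G_7=1162263921

ω^ω·3 + ω^3·3 + ω^2·3 + ω·2 + 6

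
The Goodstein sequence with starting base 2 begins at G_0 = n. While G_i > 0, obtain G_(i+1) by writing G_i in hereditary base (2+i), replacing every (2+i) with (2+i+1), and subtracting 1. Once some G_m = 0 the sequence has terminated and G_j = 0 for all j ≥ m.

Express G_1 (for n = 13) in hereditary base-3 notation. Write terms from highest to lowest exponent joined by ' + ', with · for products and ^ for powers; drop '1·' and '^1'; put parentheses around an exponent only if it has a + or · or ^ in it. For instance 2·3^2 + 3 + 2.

3^(3 + 1) + 3^3

base 2: 13 = 2^(2 + 1) + 2^2 + 1; at 3: 3^(3 + 1) + 3^3 + 1 = 109; next = 108
base 3: 108 = 3^(3 + 1) + 3^3; at 4: 4^(4 + 1) + 4^4 = 1280; next = 1279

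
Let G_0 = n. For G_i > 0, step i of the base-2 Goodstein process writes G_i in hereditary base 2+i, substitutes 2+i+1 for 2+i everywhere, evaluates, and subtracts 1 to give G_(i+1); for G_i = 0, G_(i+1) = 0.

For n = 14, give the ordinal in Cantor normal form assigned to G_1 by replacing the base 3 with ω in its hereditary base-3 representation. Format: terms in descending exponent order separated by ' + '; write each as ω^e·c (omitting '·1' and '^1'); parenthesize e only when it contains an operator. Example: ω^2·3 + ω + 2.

ω^(ω + 1) + ω^ω + 2

step 0: 14 = 2^(2 + 1) + 2^2 + 2; sub 3 for 2: 3^(3 + 1) + 3^3 + 3; = 111; G_1 = 111−1 = 110
step 1: 110 = 3^(3 + 1) + 3^3 + 2; sub 4 for 3: 4^(4 + 1) + 4^4 + 2; = 1282; G_2 = 1282−1 = 1281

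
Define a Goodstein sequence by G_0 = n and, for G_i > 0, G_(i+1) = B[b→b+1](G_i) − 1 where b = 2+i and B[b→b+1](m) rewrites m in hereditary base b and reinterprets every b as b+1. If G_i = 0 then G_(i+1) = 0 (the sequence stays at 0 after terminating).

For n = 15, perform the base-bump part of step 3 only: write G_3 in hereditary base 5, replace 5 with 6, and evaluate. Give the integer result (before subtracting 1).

G_0 = 15. HB_2(15) = 2^(2 + 1) + 2^2 + 2 + 1. Bump = 112. G_1 = 111.
G_1 = 111. HB_3(111) = 3^(3 + 1) + 3^3 + 3. Bump = 1284. G_2 = 1283.
G_2 = 1283. HB_4(1283) = 4^(4 + 1) + 4^4 + 3. Bump = 18753. G_3 = 18752.
G_3 = 18752. HB_5(18752) = 5^(5 + 1) + 5^5 + 2. Bump = 326594. G_4 = 326593.

326594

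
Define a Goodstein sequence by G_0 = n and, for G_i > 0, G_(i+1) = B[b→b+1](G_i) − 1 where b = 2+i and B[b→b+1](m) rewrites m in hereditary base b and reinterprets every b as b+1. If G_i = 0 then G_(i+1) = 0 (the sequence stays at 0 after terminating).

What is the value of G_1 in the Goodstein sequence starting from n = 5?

27

[0] 5 ≡ 2^2 + 1 (base 2). Lift 3: 28. −1: 27.
[1] 27 ≡ 3^3 (base 3). Lift 4: 256. −1: 255.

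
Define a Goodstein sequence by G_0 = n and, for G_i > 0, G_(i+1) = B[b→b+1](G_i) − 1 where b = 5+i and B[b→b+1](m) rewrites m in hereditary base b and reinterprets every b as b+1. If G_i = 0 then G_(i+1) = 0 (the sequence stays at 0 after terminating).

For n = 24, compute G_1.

24 —HB5→ 4·5 + 4 —bump→ 4·6 + 4 = 28 —(−1)→ 27
27 —HB6→ 4·6 + 3 —bump→ 4·7 + 3 = 31 —(−1)→ 30

27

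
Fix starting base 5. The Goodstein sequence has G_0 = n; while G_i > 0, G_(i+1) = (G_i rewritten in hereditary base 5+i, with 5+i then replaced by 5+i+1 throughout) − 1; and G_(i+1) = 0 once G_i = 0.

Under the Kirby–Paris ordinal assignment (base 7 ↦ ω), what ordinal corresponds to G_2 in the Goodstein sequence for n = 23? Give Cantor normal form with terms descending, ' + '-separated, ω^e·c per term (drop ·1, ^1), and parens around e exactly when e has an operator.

ω·4 + 1

G_0 = 23. HB_5(23) = 4·5 + 3. Bump = 27. G_1 = 26.
G_1 = 26. HB_6(26) = 4·6 + 2. Bump = 30. G_2 = 29.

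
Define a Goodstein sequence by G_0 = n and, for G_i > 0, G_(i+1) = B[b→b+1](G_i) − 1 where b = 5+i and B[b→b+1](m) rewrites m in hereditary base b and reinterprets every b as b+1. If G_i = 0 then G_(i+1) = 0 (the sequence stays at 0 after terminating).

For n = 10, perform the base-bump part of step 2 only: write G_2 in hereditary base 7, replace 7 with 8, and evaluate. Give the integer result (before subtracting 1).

i=0: 10 = 2·5 (b=5); 5→6: 2·6 = 12; 12−1 = 11
i=1: 11 = 6 + 5 (b=6); 6→7: 7 + 5 = 12; 12−1 = 11
i=2: 11 = 7 + 4 (b=7); 7→8: 8 + 4 = 12; 12−1 = 11

12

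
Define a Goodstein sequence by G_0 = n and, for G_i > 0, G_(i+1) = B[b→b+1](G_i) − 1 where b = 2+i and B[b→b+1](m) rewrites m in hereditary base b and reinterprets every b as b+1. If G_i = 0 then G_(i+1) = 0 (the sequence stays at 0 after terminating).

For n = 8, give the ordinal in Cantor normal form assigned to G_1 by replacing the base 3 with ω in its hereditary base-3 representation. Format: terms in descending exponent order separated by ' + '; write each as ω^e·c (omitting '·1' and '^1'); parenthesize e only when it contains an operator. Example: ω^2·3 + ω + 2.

ω^ω·2 + ω^2·2 + ω·2 + 2

G_0=8  [base 2] 2^(2 + 1)  →[2↦3]→  3^(3 + 1) = 81  −1 ⇒ G_1=80
G_1=80  [base 3] 2·3^3 + 2·3^2 + 2·3 + 2  →[3↦4]→  2·4^4 + 2·4^2 + 2·4 + 2 = 554  −1 ⇒ G_2=553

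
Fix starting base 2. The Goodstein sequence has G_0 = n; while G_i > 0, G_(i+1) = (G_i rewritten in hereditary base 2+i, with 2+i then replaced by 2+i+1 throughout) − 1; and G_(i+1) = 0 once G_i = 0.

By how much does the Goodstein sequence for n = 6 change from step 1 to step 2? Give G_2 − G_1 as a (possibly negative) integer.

228

6 —HB2→ 2^2 + 2 —bump→ 3^3 + 3 = 30 —(−1)→ 29
29 —HB3→ 3^3 + 2 —bump→ 4^4 + 2 = 258 —(−1)→ 257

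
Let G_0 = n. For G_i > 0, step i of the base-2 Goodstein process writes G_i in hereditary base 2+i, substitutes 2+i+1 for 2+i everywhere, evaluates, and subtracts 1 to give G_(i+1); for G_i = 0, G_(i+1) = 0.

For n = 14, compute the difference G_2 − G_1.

[0] 14 ≡ 2^(2 + 1) + 2^2 + 2 (base 2). Lift 3: 111. −1: 110.
[1] 110 ≡ 3^(3 + 1) + 3^3 + 2 (base 3). Lift 4: 1282. −1: 1281.

1171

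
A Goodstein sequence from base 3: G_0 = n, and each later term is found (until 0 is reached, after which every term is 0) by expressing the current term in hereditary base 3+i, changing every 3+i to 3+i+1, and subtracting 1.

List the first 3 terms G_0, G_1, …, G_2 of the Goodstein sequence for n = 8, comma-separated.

base 3: 8 = 2·3 + 2; at 4: 2·4 + 2 = 10; next = 9
base 4: 9 = 2·4 + 1; at 5: 2·5 + 1 = 11; next = 10

8, 9, 10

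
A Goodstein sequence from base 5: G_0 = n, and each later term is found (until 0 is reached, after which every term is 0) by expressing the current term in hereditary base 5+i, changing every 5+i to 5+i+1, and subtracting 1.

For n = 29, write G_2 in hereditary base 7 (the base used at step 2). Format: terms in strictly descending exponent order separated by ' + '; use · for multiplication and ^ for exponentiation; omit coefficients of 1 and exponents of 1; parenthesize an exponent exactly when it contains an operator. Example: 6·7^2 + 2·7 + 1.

[0] 29 ≡ 5^2 + 4 (base 5). Lift 6: 40. −1: 39.
[1] 39 ≡ 6^2 + 3 (base 6). Lift 7: 52. −1: 51.
[2] 51 ≡ 7^2 + 2 (base 7). Lift 8: 66. −1: 65.

7^2 + 2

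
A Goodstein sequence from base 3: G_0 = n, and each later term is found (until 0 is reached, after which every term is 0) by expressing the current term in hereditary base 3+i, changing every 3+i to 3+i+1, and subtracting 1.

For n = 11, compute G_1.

(0) 11|_3 = 3^2 + 2 ↦ 4^2 + 2|_4 = 18 ⇒ 17
(1) 17|_4 = 4^2 + 1 ↦ 5^2 + 1|_5 = 26 ⇒ 25

17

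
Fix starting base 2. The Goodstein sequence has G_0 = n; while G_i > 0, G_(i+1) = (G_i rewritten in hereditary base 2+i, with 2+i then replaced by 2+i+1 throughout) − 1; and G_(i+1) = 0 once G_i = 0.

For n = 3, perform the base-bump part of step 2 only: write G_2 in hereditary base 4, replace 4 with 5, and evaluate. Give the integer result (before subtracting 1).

base 2: 3 = 2 + 1; at 3: 3 + 1 = 4; next = 3
base 3: 3 = 3; at 4: 4 = 4; next = 3
base 4: 3 = 3; at 5: 3 = 3; next = 2

3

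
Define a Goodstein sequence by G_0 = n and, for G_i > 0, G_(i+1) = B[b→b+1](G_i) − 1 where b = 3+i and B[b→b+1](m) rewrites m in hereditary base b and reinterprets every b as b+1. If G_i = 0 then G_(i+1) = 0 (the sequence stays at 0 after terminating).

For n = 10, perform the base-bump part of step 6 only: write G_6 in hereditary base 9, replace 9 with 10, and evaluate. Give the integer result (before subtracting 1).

base 3: 10 = 3^2 + 1; at 4: 4^2 + 1 = 17; next = 16
base 4: 16 = 4^2; at 5: 5^2 = 25; next = 24
base 5: 24 = 4·5 + 4; at 6: 4·6 + 4 = 28; next = 27
base 6: 27 = 4·6 + 3; at 7: 4·7 + 3 = 31; next = 30
base 7: 30 = 4·7 + 2; at 8: 4·8 + 2 = 34; next = 33
base 8: 33 = 4·8 + 1; at 9: 4·9 + 1 = 37; next = 36
base 9: 36 = 4·9; at 10: 4·10 = 40; next = 39

40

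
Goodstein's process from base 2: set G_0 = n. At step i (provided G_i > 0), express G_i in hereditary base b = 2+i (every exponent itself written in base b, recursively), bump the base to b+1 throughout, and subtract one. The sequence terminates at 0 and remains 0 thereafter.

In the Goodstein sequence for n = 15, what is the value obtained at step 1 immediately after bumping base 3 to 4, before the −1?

G_0=15  [base 2] 2^(2 + 1) + 2^2 + 2 + 1  →[2↦3]→  3^(3 + 1) + 3^3 + 3 + 1 = 112  −1 ⇒ G_1=111
G_1=111  [base 3] 3^(3 + 1) + 3^3 + 3  →[3↦4]→  4^(4 + 1) + 4^4 + 4 = 1284  −1 ⇒ G_2=1283

1284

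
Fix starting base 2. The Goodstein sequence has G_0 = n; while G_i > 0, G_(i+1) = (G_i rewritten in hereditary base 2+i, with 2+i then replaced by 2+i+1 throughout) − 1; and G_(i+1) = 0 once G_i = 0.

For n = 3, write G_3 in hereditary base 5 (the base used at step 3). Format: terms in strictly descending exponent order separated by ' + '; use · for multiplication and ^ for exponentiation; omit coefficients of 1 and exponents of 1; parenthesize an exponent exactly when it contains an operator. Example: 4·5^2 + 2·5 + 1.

2

(0) 3|_2 = 2 + 1 ↦ 3 + 1|_3 = 4 ⇒ 3
(1) 3|_3 = 3 ↦ 4|_4 = 4 ⇒ 3
(2) 3|_4 = 3 ↦ 3|_5 = 3 ⇒ 2
(3) 2|_5 = 2 ↦ 2|_6 = 2 ⇒ 1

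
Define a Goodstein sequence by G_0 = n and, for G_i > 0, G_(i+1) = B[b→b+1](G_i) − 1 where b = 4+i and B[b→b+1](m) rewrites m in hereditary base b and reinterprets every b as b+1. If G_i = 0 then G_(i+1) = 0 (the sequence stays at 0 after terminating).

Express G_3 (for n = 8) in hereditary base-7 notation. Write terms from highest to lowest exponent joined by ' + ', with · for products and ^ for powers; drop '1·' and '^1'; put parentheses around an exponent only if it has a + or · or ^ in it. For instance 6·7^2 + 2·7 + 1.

7 + 2

8 —HB4→ 2·4 —bump→ 2·5 = 10 —(−1)→ 9
9 —HB5→ 5 + 4 —bump→ 6 + 4 = 10 —(−1)→ 9
9 —HB6→ 6 + 3 —bump→ 7 + 3 = 10 —(−1)→ 9
9 —HB7→ 7 + 2 —bump→ 8 + 2 = 10 —(−1)→ 9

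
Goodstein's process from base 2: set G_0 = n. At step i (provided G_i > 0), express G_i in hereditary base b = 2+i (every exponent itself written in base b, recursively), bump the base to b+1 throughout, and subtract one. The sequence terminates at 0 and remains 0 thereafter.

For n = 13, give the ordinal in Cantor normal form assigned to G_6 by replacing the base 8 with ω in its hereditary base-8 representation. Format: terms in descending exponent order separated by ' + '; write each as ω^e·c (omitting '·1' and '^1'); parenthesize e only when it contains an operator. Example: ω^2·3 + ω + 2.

base 2: 13 = 2^(2 + 1) + 2^2 + 1; at 3: 3^(3 + 1) + 3^3 + 1 = 109; next = 108
base 3: 108 = 3^(3 + 1) + 3^3; at 4: 4^(4 + 1) + 4^4 = 1280; next = 1279
base 4: 1279 = 4^(4 + 1) + 3·4^3 + 3·4^2 + 3·4 + 3; at 5: 5^(5 + 1) + 3·5^3 + 3·5^2 + 3·5 + 3 = 16093; next = 16092
base 5: 16092 = 5^(5 + 1) + 3·5^3 + 3·5^2 + 3·5 + 2; at 6: 6^(6 + 1) + 3·6^3 + 3·6^2 + 3·6 + 2 = 280712; next = 280711
base 6: 280711 = 6^(6 + 1) + 3·6^3 + 3·6^2 + 3·6 + 1; at 7: 7^(7 + 1) + 3·7^3 + 3·7^2 + 3·7 + 1 = 5765999; next = 5765998
base 7: 5765998 = 7^(7 + 1) + 3·7^3 + 3·7^2 + 3·7; at 8: 8^(8 + 1) + 3·8^3 + 3·8^2 + 3·8 = 134219480; next = 134219479
base 8: 134219479 = 8^(8 + 1) + 3·8^3 + 3·8^2 + 2·8 + 7; at 9: 9^(9 + 1) + 3·9^3 + 3·9^2 + 2·9 + 7 = 3486786856; next = 3486786855

ω^(ω + 1) + ω^3·3 + ω^2·3 + ω·2 + 7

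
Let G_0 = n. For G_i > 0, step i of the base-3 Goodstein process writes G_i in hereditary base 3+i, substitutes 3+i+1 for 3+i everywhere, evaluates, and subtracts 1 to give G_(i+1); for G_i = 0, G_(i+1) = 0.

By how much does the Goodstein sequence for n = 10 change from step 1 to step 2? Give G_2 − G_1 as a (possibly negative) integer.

8

base 3: 10 = 3^2 + 1; at 4: 4^2 + 1 = 17; next = 16
base 4: 16 = 4^2; at 5: 5^2 = 25; next = 24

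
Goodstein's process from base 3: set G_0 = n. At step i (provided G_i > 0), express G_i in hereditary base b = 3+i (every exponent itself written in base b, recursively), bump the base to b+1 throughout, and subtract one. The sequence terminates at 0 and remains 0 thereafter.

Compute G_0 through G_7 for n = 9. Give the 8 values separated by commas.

base 3: 9 = 3^2; at 4: 4^2 = 16; next = 15
base 4: 15 = 3·4 + 3; at 5: 3·5 + 3 = 18; next = 17
base 5: 17 = 3·5 + 2; at 6: 3·6 + 2 = 20; next = 19
base 6: 19 = 3·6 + 1; at 7: 3·7 + 1 = 22; next = 21
base 7: 21 = 3·7; at 8: 3·8 = 24; next = 23
base 8: 23 = 2·8 + 7; at 9: 2·9 + 7 = 25; next = 24
base 9: 24 = 2·9 + 6; at 10: 2·10 + 6 = 26; next = 25

9, 15, 17, 19, 21, 23, 24, 25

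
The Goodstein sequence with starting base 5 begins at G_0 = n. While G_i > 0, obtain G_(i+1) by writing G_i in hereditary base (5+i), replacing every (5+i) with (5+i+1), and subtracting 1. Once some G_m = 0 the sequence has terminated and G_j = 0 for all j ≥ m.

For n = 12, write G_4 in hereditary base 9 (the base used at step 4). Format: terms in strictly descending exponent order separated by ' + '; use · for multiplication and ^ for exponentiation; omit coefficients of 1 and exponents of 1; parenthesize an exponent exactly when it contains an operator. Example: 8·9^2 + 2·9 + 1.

G_0 = 12. HB_5(12) = 2·5 + 2. Bump = 14. G_1 = 13.
G_1 = 13. HB_6(13) = 2·6 + 1. Bump = 15. G_2 = 14.
G_2 = 14. HB_7(14) = 2·7. Bump = 16. G_3 = 15.
G_3 = 15. HB_8(15) = 8 + 7. Bump = 16. G_4 = 15.

9 + 6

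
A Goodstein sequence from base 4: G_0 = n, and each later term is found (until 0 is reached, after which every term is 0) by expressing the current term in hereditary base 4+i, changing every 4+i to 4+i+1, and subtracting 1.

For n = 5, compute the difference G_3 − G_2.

G_0=5  [base 4] 4 + 1  →[4↦5]→  5 + 1 = 6  −1 ⇒ G_1=5
G_1=5  [base 5] 5  →[5↦6]→  6 = 6  −1 ⇒ G_2=5
G_2=5  [base 6] 5  →[6↦7]→  5 = 5  −1 ⇒ G_3=4

-1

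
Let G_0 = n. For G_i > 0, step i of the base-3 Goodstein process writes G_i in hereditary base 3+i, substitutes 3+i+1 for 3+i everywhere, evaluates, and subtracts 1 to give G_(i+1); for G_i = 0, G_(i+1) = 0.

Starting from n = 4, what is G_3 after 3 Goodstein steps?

i=0: 4 = 3 + 1 (b=3); 3→4: 4 + 1 = 5; 5−1 = 4
i=1: 4 = 4 (b=4); 4→5: 5 = 5; 5−1 = 4
i=2: 4 = 4 (b=5); 5→6: 4 = 4; 4−1 = 3
i=3: 3 = 3 (b=6); 6→7: 3 = 3; 3−1 = 2

3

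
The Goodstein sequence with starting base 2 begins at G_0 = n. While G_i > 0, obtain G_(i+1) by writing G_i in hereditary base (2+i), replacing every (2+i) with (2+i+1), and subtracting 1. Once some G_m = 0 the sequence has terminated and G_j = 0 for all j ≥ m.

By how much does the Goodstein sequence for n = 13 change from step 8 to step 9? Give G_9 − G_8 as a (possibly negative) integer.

3038428377778

(0) 13|_2 = 2^(2 + 1) + 2^2 + 1 ↦ 3^(3 + 1) + 3^3 + 1|_3 = 109 ⇒ 108
(1) 108|_3 = 3^(3 + 1) + 3^3 ↦ 4^(4 + 1) + 4^4|_4 = 1280 ⇒ 1279
(2) 1279|_4 = 4^(4 + 1) + 3·4^3 + 3·4^2 + 3·4 + 3 ↦ 5^(5 + 1) + 3·5^3 + 3·5^2 + 3·5 + 3|_5 = 16093 ⇒ 16092
(3) 16092|_5 = 5^(5 + 1) + 3·5^3 + 3·5^2 + 3·5 + 2 ↦ 6^(6 + 1) + 3·6^3 + 3·6^2 + 3·6 + 2|_6 = 280712 ⇒ 280711
(4) 280711|_6 = 6^(6 + 1) + 3·6^3 + 3·6^2 + 3·6 + 1 ↦ 7^(7 + 1) + 3·7^3 + 3·7^2 + 3·7 + 1|_7 = 5765999 ⇒ 5765998
(5) 5765998|_7 = 7^(7 + 1) + 3·7^3 + 3·7^2 + 3·7 ↦ 8^(8 + 1) + 3·8^3 + 3·8^2 + 3·8|_8 = 134219480 ⇒ 134219479
(6) 134219479|_8 = 8^(8 + 1) + 3·8^3 + 3·8^2 + 2·8 + 7 ↦ 9^(9 + 1) + 3·9^3 + 3·9^2 + 2·9 + 7|_9 = 3486786856 ⇒ 3486786855
(7) 3486786855|_9 = 9^(9 + 1) + 3·9^3 + 3·9^2 + 2·9 + 6 ↦ 10^(10 + 1) + 3·10^3 + 3·10^2 + 2·10 + 6|_10 = 100000003326 ⇒ 100000003325
(8) 100000003325|_10 = 10^(10 + 1) + 3·10^3 + 3·10^2 + 2·10 + 5 ↦ 11^(11 + 1) + 3·11^3 + 3·11^2 + 2·11 + 5|_11 = 3138428381104 ⇒ 3138428381103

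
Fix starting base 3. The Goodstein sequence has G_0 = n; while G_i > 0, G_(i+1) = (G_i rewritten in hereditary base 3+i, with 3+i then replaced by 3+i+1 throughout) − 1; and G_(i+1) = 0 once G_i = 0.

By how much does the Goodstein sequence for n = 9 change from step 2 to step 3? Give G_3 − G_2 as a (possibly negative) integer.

i=0: 9 = 3^2 (b=3); 3→4: 4^2 = 16; 16−1 = 15
i=1: 15 = 3·4 + 3 (b=4); 4→5: 3·5 + 3 = 18; 18−1 = 17
i=2: 17 = 3·5 + 2 (b=5); 5→6: 3·6 + 2 = 20; 20−1 = 19

2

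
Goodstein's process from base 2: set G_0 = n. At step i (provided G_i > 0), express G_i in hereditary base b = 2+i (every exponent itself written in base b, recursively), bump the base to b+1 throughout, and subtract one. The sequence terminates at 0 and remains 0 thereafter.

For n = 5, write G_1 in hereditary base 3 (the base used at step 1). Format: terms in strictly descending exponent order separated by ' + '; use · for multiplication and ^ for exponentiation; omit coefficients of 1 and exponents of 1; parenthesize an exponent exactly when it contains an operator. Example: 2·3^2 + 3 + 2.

3^3

G_0=5  [base 2] 2^2 + 1  →[2↦3]→  3^3 + 1 = 28  −1 ⇒ G_1=27
G_1=27  [base 3] 3^3  →[3↦4]→  4^4 = 256  −1 ⇒ G_2=255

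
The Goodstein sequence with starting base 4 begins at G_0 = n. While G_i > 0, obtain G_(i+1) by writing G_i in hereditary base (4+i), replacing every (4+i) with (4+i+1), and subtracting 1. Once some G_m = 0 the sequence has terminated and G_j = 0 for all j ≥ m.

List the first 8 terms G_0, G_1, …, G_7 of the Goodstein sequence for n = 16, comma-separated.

step 0: 16 = 4^2; sub 5 for 4: 5^2; = 25; G_1 = 25−1 = 24
step 1: 24 = 4·5 + 4; sub 6 for 5: 4·6 + 4; = 28; G_2 = 28−1 = 27
step 2: 27 = 4·6 + 3; sub 7 for 6: 4·7 + 3; = 31; G_3 = 31−1 = 30
step 3: 30 = 4·7 + 2; sub 8 for 7: 4·8 + 2; = 34; G_4 = 34−1 = 33
step 4: 33 = 4·8 + 1; sub 9 for 8: 4·9 + 1; = 37; G_5 = 37−1 = 36
step 5: 36 = 4·9; sub 10 for 9: 4·10; = 40; G_6 = 40−1 = 39
step 6: 39 = 3·10 + 9; sub 11 for 10: 3·11 + 9; = 42; G_7 = 42−1 = 41

16, 24, 27, 30, 33, 36, 39, 41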